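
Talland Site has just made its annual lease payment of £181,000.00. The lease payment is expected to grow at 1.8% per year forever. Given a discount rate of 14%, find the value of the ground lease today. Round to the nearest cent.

D₁ = D₀ × (1 + g) = £181,000.00 × 1.018 = £184,258.0000
Growing perpetuity: P = D₁ / (r − g) = £184,258.0000 / (0.14 − 0.018) = £1,510,311.48

£1510311.48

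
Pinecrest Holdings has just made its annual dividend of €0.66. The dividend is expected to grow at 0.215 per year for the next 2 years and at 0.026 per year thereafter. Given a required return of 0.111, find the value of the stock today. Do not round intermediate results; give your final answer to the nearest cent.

€11.04

D_1 = 0.80190
D_2 = 0.97431
Terminal value at year 2: TV = D_2×(1+g_2)/(r−g_2) = 0.99964/0.085 = 11.76048
P_0 = D_1/(1+r)^1 + D_2/(1+r)^2 + TV/(1+r)^2
    = 0.72178 + 0.78935 + 9.52789 = 11.03902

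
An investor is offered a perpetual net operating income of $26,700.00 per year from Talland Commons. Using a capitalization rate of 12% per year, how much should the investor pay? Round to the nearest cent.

Level perpetuity: PV = C / r = $26,700.00 / 0.12 = $222,500.00

$222500.00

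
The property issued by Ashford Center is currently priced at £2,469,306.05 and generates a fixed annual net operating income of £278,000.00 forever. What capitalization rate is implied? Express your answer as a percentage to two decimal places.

11.26%

P = C/r ⇒ r = C/P = £278,000.00/£2,469,306.05 = 0.112582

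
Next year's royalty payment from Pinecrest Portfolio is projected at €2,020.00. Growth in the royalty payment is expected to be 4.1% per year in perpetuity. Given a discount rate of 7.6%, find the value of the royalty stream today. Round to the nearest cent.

€57714.29

Growing perpetuity: P = D₁ / (r − g) = €2,020.0000 / (0.076 − 0.041) = €57,714.29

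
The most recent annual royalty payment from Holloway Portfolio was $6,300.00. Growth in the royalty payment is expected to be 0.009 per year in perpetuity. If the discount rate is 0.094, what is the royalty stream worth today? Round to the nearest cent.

$74784.71

D₁ = D₀ × (1 + g) = $6,300.00 × 1.009 = $6,356.7000
Growing perpetuity: P = D₁ / (r − g) = $6,356.7000 / (0.094 − 0.009) = $74,784.71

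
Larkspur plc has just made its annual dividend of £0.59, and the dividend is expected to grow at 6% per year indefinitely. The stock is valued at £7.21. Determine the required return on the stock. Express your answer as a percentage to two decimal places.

D₁ = £0.59 × 1.06 = £0.6254
P = D₁/(r − g) ⇒ r = D₁/P + g = £0.6254/£7.21 + 0.06 = 0.086741 + 0.06 = 0.146741

14.67%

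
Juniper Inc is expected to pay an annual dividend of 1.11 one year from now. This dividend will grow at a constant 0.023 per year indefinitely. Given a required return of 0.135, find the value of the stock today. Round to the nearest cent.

Growing perpetuity: P = D₁ / (r − g) = 1.1100 / (0.135 − 0.023) = 9.91

9.91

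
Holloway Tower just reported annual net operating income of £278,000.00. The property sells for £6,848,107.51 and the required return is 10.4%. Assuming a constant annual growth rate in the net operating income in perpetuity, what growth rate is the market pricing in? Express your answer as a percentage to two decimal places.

6.09%

P = D₀(1+g)/(r−g) ⇒ P(r−g) = D₀(1+g) ⇒ g(P+D₀) = P·r − D₀
g = (P·r − D₀)/(P + D₀) = (£6,848,107.51×0.104 − £278,000.00) / (£6,848,107.51 + £278,000.00) = 0.060931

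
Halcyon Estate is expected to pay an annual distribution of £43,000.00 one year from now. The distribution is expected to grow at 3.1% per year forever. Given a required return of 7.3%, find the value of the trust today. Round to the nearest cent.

Growing perpetuity: P = D₁ / (r − g) = £43,000.0000 / (0.073 − 0.031) = £1,023,809.52

£1023809.52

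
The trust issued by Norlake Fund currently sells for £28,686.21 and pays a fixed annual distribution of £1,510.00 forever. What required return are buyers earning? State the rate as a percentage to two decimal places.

5.26%

P = C/r ⇒ r = C/P = £1,510.00/£28,686.21 = 0.052639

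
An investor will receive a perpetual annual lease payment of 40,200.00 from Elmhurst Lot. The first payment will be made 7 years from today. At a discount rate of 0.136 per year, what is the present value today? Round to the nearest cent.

137536.24

Value at end of year 6: C / r = 40,200.00 / 0.136 = 295,588.2353
Discount to today: PV = 295,588.2353 / (1 + 0.136)^6 = 295,588.2353 / 2.149166 = 137,536.24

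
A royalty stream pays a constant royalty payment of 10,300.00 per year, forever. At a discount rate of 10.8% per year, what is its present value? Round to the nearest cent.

Level perpetuity: PV = C / r = 10,300.00 / 0.108 = 95,370.37

95370.37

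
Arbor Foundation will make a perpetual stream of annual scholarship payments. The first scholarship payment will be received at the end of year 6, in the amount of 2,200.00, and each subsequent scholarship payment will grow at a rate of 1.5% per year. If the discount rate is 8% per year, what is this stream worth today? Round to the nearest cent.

Value at end of year 5: C₁ / (r − g) = 2,200.00 / (0.08 − 0.015) = 33,846.1538
Discount to today: PV = 33,846.1538 / (1 + 0.08)^5 = 33,846.1538 / 1.469328 = 23,035.12

23035.12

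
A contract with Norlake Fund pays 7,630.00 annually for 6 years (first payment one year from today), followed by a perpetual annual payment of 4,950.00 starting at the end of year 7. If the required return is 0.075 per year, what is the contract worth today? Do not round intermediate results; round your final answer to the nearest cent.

78579.51

PV of 6-year annuity: 7,630.00 × [1 − (1+0.075)^−6] / 0.075 = 35814.04819
Perpetuity value at year 6: 4,950.00 / 0.075 = 66000.00000
PV of perpetuity: 66000.00000 / (1+0.075)^6 = 42765.46022
Total PV = 35814.04819 + 42765.46022 = 78579.50841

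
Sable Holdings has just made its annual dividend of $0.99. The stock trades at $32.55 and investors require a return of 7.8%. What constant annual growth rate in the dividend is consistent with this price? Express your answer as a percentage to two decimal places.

P = D₀(1+g)/(r−g) ⇒ P(r−g) = D₀(1+g) ⇒ g(P+D₀) = P·r − D₀
g = (P·r − D₀)/(P + D₀) = ($32.55×0.078 − $0.99) / ($32.55 + $0.99) = 0.046181

4.62%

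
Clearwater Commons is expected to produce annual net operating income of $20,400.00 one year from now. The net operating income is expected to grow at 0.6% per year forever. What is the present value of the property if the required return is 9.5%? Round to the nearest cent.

Growing perpetuity: P = D₁ / (r − g) = $20,400.0000 / (0.095 − 0.006) = $229,213.48

$229213.48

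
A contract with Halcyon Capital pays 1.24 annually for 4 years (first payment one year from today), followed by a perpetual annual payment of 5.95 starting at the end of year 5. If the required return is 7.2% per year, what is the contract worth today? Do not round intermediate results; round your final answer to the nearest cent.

PV of 4-year annuity: 1.24 × [1 − (1+0.072)^−4] / 0.072 = 4.18125
Perpetuity value at year 4: 5.95 / 0.072 = 82.63889
PV of perpetuity: 82.63889 / (1+0.072)^4 = 62.57564
Total PV = 4.18125 + 62.57564 = 66.75689

66.76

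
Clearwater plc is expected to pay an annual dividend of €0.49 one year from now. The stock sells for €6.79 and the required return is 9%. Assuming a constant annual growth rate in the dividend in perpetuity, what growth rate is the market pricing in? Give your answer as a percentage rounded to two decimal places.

P = D₁/(r−g) ⇒ g = r − D₁/P = 0.09 − €0.49/€6.79 = 0.017835

1.78%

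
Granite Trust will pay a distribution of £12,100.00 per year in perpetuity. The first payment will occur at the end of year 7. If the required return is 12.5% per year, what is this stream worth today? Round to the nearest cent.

£47748.55

Value at end of year 6: C / r = £12,100.00 / 0.125 = £96,800.0000
Discount to today: PV = £96,800.0000 / (1 + 0.125)^6 = £96,800.0000 / 2.027287 = £47,748.55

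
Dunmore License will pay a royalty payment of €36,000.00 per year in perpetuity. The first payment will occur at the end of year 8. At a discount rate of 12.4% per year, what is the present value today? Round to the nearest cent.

Value at end of year 7: C / r = €36,000.00 / 0.124 = €290,322.5806
Discount to today: PV = €290,322.5806 / (1 + 0.124)^7 = €290,322.5806 / 2.266544 = €128,090.42

€128090.42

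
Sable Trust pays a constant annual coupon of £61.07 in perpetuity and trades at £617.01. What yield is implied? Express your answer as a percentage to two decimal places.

9.90%

P = C/r ⇒ r = C/P = £61.07/£617.01 = 0.098977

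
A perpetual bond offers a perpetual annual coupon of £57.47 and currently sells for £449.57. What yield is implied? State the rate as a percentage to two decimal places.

P = C/r ⇒ r = C/P = £57.47/£449.57 = 0.127833

12.78%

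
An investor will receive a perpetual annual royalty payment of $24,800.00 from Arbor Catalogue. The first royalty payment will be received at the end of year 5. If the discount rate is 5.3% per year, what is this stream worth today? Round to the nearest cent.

Value at end of year 4: C / r = $24,800.00 / 0.053 = $467,924.5283
Discount to today: PV = $467,924.5283 / (1 + 0.053)^4 = $467,924.5283 / 1.229457 = $380,594.34

$380594.34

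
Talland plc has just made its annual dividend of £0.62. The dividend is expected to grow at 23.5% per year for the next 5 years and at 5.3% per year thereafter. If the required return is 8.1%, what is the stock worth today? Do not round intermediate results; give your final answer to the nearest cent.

£50.09

D_1 = 0.76570
D_2 = 0.94564
D_3 = 1.16786
D_4 = 1.44231
D_5 = 1.78126
Terminal value at year 5: TV = D_5×(1+g_2)/(r−g_2) = 1.87566/0.028 = 66.98797
P_0 = D_1/(1+r)^1 + D_2/(1+r)^2 + D_3/(1+r)^3 + D_4/(1+r)^4 + D_5/(1+r)^5 + TV/(1+r)^5
    = 0.70833 + 0.80923 + 0.92452 + 1.05623 + 1.20670 + 45.38040 = 50.08540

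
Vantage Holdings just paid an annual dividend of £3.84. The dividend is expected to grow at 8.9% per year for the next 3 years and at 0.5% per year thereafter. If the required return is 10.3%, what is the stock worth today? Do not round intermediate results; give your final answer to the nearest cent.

£49.13

D_1 = 4.18176
D_2 = 4.55394
D_3 = 4.95924
Terminal value at year 3: TV = D_3×(1+g_2)/(r−g_2) = 4.98403/0.098 = 50.85748
P_0 = D_1/(1+r)^1 + D_2/(1+r)^2 + D_3/(1+r)^3 + TV/(1+r)^3
    = 3.79126 + 3.74314 + 3.69563 + 37.89905 = 49.12908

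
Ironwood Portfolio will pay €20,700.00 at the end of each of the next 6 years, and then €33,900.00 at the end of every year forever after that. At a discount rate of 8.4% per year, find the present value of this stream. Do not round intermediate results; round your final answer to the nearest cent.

€343282.88

PV of 6-year annuity: €20,700.00 × [1 − (1+0.084)^−6] / 0.084 = 94543.40333
Perpetuity value at year 6: €33,900.00 / 0.084 = 403571.42857
PV of perpetuity: 403571.42857 / (1+0.084)^6 = 248739.47819
Total PV = 94543.40333 + 248739.47819 = 343282.88152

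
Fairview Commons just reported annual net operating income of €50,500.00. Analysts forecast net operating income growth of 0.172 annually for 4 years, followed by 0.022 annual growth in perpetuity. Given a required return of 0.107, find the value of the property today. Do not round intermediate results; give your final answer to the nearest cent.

€996302.33

D_1 = 59186.00000
D_2 = 69365.99200
D_3 = 81296.94262
D_4 = 95280.01676
Terminal value at year 4: TV = D_4×(1+g_2)/(r−g_2) = 97376.17712/0.085 = 1145602.08381
P_0 = D_1/(1+r)^1 + D_2/(1+r)^2 + D_3/(1+r)^3 + D_4/(1+r)^4 + TV/(1+r)^4
    = 53465.22132 + 56604.55229 + 59928.21616 + 63447.03644 + 762857.30868 = 996302.33488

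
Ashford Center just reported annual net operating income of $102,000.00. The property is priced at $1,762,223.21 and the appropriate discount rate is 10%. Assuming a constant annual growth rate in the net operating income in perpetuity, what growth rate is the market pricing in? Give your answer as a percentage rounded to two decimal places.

3.98%

P = D₀(1+g)/(r−g) ⇒ P(r−g) = D₀(1+g) ⇒ g(P+D₀) = P·r − D₀
g = (P·r − D₀)/(P + D₀) = ($1,762,223.21×0.1 − $102,000.00) / ($1,762,223.21 + $102,000.00) = 0.039814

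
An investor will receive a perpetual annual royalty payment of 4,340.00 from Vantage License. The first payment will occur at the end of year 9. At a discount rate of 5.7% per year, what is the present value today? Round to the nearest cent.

48866.92

Value at end of year 8: C / r = 4,340.00 / 0.057 = 76,140.3509
Discount to today: PV = 76,140.3509 / (1 + 0.057)^8 = 76,140.3509 / 1.558116 = 48,866.92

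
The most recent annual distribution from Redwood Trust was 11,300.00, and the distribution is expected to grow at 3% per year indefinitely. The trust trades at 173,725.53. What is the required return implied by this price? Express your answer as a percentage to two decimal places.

D₁ = 11,300.00 × 1.03 = 11,639.0000
P = D₁/(r − g) ⇒ r = D₁/P + g = 11,639.0000/173,725.53 + 0.03 = 0.066996 + 0.03 = 0.096996

9.70%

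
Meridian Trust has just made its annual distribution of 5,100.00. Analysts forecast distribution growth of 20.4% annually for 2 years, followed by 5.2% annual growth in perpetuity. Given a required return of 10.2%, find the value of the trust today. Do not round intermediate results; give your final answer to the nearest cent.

D_1 = 6140.40000
D_2 = 7393.04160
Terminal value at year 2: TV = D_2×(1+g_2)/(r−g_2) = 7777.47976/0.05 = 155549.59526
P_0 = D_1/(1+r)^1 + D_2/(1+r)^2 + TV/(1+r)^2
    = 5572.05082 + 6087.79418 + 128087.18949 = 139747.03448

139747.03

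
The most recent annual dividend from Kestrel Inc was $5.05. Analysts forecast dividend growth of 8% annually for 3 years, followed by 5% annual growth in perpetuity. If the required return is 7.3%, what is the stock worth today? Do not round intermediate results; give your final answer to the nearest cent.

D_1 = 5.45400
D_2 = 5.89032
D_3 = 6.36155
Terminal value at year 3: TV = D_3×(1+g_2)/(r−g_2) = 6.67962/0.023 = 290.41839
P_0 = D_1/(1+r)^1 + D_2/(1+r)^2 + D_3/(1+r)^3 + TV/(1+r)^3
    = 5.08295 + 5.11610 + 5.14948 + 235.08501 = 250.43354

$250.43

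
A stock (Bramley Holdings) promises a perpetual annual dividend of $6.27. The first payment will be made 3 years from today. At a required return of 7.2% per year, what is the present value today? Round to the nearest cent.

$75.78

Value at end of year 2: C / r = $6.27 / 0.072 = $87.0833
Discount to today: PV = $87.0833 / (1 + 0.072)^2 = $87.0833 / 1.149184 = $75.78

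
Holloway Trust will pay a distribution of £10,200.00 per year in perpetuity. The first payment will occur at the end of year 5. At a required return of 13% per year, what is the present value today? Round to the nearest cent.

£48121.93

Value at end of year 4: C / r = £10,200.00 / 0.13 = £78,461.5385
Discount to today: PV = £78,461.5385 / (1 + 0.13)^4 = £78,461.5385 / 1.630474 = £48,121.93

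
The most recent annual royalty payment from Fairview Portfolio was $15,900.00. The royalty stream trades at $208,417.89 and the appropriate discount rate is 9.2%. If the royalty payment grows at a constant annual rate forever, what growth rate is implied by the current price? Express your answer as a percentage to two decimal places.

1.46%

P = D₀(1+g)/(r−g) ⇒ P(r−g) = D₀(1+g) ⇒ g(P+D₀) = P·r − D₀
g = (P·r − D₀)/(P + D₀) = ($208,417.89×0.092 − $15,900.00) / ($208,417.89 + $15,900.00) = 0.014597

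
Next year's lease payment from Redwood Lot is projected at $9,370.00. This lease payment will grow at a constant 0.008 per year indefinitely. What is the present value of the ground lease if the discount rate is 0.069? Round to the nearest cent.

Growing perpetuity: P = D₁ / (r − g) = $9,370.0000 / (0.069 − 0.008) = $153,606.56

$153606.56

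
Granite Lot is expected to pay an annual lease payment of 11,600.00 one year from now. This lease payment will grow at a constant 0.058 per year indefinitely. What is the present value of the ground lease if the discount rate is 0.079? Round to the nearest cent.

Growing perpetuity: P = D₁ / (r − g) = 11,600.0000 / (0.079 − 0.058) = 552,380.95

552380.95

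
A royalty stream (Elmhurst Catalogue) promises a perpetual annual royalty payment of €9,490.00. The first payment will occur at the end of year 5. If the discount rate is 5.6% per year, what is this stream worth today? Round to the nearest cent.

Value at end of year 4: C / r = €9,490.00 / 0.056 = €169,464.2857
Discount to today: PV = €169,464.2857 / (1 + 0.056)^4 = €169,464.2857 / 1.243528 = €136,276.98

€136276.98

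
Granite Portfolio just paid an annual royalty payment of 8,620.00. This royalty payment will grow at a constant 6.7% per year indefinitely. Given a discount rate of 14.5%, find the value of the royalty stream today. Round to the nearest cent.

D₁ = D₀ × (1 + g) = 8,620.00 × 1.067 = 9,197.5400
Growing perpetuity: P = D₁ / (r − g) = 9,197.5400 / (0.145 − 0.067) = 117,917.18

117917.18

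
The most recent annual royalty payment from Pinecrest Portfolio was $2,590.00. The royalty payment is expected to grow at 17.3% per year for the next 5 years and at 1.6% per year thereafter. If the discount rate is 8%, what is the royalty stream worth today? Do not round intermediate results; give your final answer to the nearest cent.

$78847.13

D_1 = 3038.07000
D_2 = 3563.65611
D_3 = 4180.16862
D_4 = 4903.33779
D_5 = 5751.61523
Terminal value at year 5: TV = D_5×(1+g_2)/(r−g_2) = 5843.64107/0.064 = 91306.89170
P_0 = D_1/(1+r)^1 + D_2/(1+r)^2 + D_3/(1+r)^3 + D_4/(1+r)^4 + D_5/(1+r)^5 + TV/(1+r)^5
    = 2813.02778 + 3055.26073 + 3318.35262 + 3604.09965 + 3914.45268 + 62141.93626 = 78847.12972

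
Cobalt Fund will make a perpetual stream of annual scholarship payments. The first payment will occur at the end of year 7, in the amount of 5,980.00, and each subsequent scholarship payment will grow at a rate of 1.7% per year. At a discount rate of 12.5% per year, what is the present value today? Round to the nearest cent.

Value at end of year 6: C₁ / (r − g) = 5,980.00 / (0.125 − 0.017) = 55,370.3704
Discount to today: PV = 55,370.3704 / (1 + 0.125)^6 = 55,370.3704 / 2.027287 = 27,312.55

27312.55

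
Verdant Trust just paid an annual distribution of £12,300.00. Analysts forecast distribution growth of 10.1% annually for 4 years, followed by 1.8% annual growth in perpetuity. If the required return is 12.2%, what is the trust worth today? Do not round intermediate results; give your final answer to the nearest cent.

£158574.78

D_1 = 13542.30000
D_2 = 14910.07230
D_3 = 16415.98960
D_4 = 18074.00455
Terminal value at year 4: TV = D_4×(1+g_2)/(r−g_2) = 18399.33663/0.104 = 176916.69840
P_0 = D_1/(1+r)^1 + D_2/(1+r)^2 + D_3/(1+r)^3 + D_4/(1+r)^4 + TV/(1+r)^4
    = 12069.78610 + 11843.88101 + 11622.20409 + 11404.67621 + 111634.23442 = 158574.78182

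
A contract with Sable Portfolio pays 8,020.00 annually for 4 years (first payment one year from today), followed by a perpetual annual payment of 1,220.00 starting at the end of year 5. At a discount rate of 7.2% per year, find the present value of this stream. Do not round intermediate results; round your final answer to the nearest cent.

PV of 4-year annuity: 8,020.00 × [1 − (1+0.072)^−4] / 0.072 = 27043.23092
Perpetuity value at year 4: 1,220.00 / 0.072 = 16944.44444
PV of perpetuity: 16944.44444 / (1+0.072)^4 = 12830.63625
Total PV = 27043.23092 + 12830.63625 = 39873.86717

39873.87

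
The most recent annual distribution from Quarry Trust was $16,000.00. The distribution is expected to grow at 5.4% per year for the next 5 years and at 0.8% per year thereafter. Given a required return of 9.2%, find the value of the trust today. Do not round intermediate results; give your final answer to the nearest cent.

$232864.78

D_1 = 16864.00000
D_2 = 17774.65600
D_3 = 18734.48742
D_4 = 19746.14974
D_5 = 20812.44183
Terminal value at year 5: TV = D_5×(1+g_2)/(r−g_2) = 20978.94137/0.084 = 249749.30197
P_0 = D_1/(1+r)^1 + D_2/(1+r)^2 + D_3/(1+r)^3 + D_4/(1+r)^4 + D_5/(1+r)^5 + TV/(1+r)^5
    = 15443.22344 + 14905.82189 + 14387.12113 + 13886.47040 + 13403.24157 + 160838.89889 = 232864.77733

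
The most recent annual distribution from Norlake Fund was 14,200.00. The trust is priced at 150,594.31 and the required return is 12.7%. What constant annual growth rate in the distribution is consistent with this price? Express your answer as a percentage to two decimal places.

2.99%

P = D₀(1+g)/(r−g) ⇒ P(r−g) = D₀(1+g) ⇒ g(P+D₀) = P·r − D₀
g = (P·r − D₀)/(P + D₀) = (150,594.31×0.127 − 14,200.00) / (150,594.31 + 14,200.00) = 0.029889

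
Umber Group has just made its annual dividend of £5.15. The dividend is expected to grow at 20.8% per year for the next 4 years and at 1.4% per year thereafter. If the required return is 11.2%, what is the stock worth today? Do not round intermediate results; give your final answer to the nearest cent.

D_1 = 6.22120
D_2 = 7.51521
D_3 = 9.07837
D_4 = 10.96667
Terminal value at year 4: TV = D_4×(1+g_2)/(r−g_2) = 11.12021/0.098 = 113.47151
P_0 = D_1/(1+r)^1 + D_2/(1+r)^2 + D_3/(1+r)^3 + D_4/(1+r)^4 + TV/(1+r)^4
    = 5.59460 + 6.07759 + 6.60228 + 7.17226 + 74.21090 = 99.65763

£99.66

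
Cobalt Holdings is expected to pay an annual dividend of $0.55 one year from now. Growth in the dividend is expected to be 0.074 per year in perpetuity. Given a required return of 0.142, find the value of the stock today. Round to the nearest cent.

Growing perpetuity: P = D₁ / (r − g) = $0.5500 / (0.142 − 0.074) = $8.09

$8.09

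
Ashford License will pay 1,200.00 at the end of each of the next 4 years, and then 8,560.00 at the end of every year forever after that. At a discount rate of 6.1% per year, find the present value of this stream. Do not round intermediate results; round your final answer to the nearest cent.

PV of 4-year annuity: 1,200.00 × [1 − (1+0.061)^−4] / 0.061 = 4148.62295
Perpetuity value at year 4: 8,560.00 / 0.061 = 140327.86885
PV of perpetuity: 140327.86885 / (1+0.061)^4 = 110734.35850
Total PV = 4148.62295 + 110734.35850 = 114882.98145

114882.98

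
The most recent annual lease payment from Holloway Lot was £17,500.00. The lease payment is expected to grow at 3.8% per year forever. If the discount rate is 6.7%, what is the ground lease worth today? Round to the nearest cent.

D₁ = D₀ × (1 + g) = £17,500.00 × 1.038 = £18,165.0000
Growing perpetuity: P = D₁ / (r − g) = £18,165.0000 / (0.067 − 0.038) = £626,379.31

£626379.31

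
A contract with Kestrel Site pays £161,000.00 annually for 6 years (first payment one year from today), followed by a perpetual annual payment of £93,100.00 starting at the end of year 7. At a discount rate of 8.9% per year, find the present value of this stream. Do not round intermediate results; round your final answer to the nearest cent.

£1351571.57

PV of 6-year annuity: £161,000.00 × [1 − (1+0.089)^−6] / 0.089 = 724391.28452
Perpetuity value at year 6: £93,100.00 / 0.089 = 1046067.41573
PV of perpetuity: 1046067.41573 / (1+0.089)^6 = 627180.28164
Total PV = 724391.28452 + 627180.28164 = 1351571.56616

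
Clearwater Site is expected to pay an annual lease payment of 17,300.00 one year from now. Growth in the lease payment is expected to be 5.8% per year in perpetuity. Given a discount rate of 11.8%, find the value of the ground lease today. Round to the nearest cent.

Growing perpetuity: P = D₁ / (r − g) = 17,300.0000 / (0.118 − 0.058) = 288,333.33

288333.33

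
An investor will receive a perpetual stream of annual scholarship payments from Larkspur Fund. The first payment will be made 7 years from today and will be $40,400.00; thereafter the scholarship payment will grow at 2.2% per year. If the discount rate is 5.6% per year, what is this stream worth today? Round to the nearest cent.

Value at end of year 6: C₁ / (r − g) = $40,400.00 / (0.056 − 0.022) = $1,188,235.2941
Discount to today: PV = $1,188,235.2941 / (1 + 0.056)^6 = $1,188,235.2941 / 1.386703 = $856,877.89

$856877.89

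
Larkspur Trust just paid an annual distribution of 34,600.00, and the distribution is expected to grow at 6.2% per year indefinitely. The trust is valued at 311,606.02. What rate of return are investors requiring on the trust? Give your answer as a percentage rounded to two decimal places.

17.99%

D₁ = 34,600.00 × 1.062 = 36,745.2000
P = D₁/(r − g) ⇒ r = D₁/P + g = 36,745.2000/311,606.02 + 0.062 = 0.117922 + 0.062 = 0.179922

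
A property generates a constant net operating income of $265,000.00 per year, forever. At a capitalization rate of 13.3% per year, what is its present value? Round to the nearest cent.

Level perpetuity: PV = C / r = $265,000.00 / 0.133 = $1,992,481.20

$1992481.20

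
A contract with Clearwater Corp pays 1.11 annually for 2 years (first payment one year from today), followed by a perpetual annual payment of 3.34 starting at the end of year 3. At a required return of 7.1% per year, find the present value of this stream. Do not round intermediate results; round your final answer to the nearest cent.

PV of 2-year annuity: 1.11 × [1 − (1+0.071)^−2] / 0.071 = 2.00412
Perpetuity value at year 2: 3.34 / 0.071 = 47.04225
PV of perpetuity: 47.04225 / (1+0.071)^2 = 41.01183
Total PV = 2.00412 + 41.01183 = 43.01595

43.02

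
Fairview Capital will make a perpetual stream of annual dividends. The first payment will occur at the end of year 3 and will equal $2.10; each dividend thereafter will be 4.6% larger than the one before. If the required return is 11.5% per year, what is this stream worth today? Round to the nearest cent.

Value at end of year 2: C₁ / (r − g) = $2.10 / (0.115 − 0.046) = $30.4348
Discount to today: PV = $30.4348 / (1 + 0.115)^2 = $30.4348 / 1.243225 = $24.48

$24.48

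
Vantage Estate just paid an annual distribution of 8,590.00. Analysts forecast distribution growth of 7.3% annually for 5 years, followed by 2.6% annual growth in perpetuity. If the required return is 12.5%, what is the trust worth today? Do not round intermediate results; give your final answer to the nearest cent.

107614.19

D_1 = 9217.07000
D_2 = 9889.91611
D_3 = 10611.87999
D_4 = 11386.54723
D_5 = 12217.76517
Terminal value at year 5: TV = D_5×(1+g_2)/(r−g_2) = 12535.42707/0.099 = 126620.47542
P_0 = D_1/(1+r)^1 + D_2/(1+r)^2 + D_3/(1+r)^3 + D_4/(1+r)^4 + D_5/(1+r)^5 + TV/(1+r)^5
    = 8192.95111 + 7814.25470 + 7453.06249 + 7108.56538 + 6779.99169 + 70265.36840 = 107614.19377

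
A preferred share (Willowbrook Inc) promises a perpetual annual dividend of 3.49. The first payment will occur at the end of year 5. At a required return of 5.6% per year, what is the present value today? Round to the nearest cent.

50.12

Value at end of year 4: C / r = 3.49 / 0.056 = 62.3214
Discount to today: PV = 62.3214 / (1 + 0.056)^4 = 62.3214 / 1.243528 = 50.12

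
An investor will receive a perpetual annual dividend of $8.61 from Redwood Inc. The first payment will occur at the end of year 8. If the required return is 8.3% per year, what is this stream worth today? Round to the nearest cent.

Value at end of year 7: C / r = $8.61 / 0.083 = $103.7349
Discount to today: PV = $103.7349 / (1 + 0.083)^7 = $103.7349 / 1.747428 = $59.36

$59.36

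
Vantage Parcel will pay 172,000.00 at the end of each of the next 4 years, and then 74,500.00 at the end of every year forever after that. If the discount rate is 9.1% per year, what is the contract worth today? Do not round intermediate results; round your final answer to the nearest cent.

1133861.92

PV of 4-year annuity: 172,000.00 × [1 − (1+0.091)^−4] / 0.091 = 556010.90978
Perpetuity value at year 4: 74,500.00 / 0.091 = 818681.31868
PV of perpetuity: 818681.31868 / (1+0.091)^4 = 577851.01183
Total PV = 556010.90978 + 577851.01183 = 1133861.92161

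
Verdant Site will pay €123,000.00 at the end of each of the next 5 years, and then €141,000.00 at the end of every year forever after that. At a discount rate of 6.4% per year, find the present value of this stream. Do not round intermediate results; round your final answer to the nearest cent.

€2128120.46

PV of 5-year annuity: €123,000.00 × [1 − (1+0.064)^−5] / 0.064 = 512531.04297
Perpetuity value at year 5: €141,000.00 / 0.064 = 2203125.00000
PV of perpetuity: 2203125.00000 / (1+0.064)^5 = 1615589.41416
Total PV = 512531.04297 + 1615589.41416 = 2128120.45713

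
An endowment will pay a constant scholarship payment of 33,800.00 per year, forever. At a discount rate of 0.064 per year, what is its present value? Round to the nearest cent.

528125.00

Level perpetuity: PV = C / r = 33,800.00 / 0.064 = 528,125.00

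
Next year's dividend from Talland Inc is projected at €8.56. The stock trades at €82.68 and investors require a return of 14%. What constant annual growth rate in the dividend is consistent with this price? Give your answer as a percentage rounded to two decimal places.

3.65%

P = D₁/(r−g) ⇒ g = r − D₁/P = 0.14 − €8.56/€82.68 = 0.036468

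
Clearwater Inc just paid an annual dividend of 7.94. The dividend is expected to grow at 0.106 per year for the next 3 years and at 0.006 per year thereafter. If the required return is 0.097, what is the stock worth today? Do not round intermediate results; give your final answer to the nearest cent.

114.17

D_1 = 8.78164
D_2 = 9.71249
D_3 = 10.74202
Terminal value at year 3: TV = D_3×(1+g_2)/(r−g_2) = 10.80647/0.091 = 118.75242
P_0 = D_1/(1+r)^1 + D_2/(1+r)^2 + D_3/(1+r)^3 + TV/(1+r)^3
    = 8.00514 + 8.07082 + 8.13703 + 89.95444 = 114.16743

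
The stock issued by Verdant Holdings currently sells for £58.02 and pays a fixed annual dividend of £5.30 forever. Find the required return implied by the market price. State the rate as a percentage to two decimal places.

9.13%

P = C/r ⇒ r = C/P = £5.30/£58.02 = 0.091348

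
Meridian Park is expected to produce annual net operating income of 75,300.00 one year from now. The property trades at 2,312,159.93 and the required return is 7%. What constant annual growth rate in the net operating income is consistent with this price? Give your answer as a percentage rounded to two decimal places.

3.74%

P = D₁/(r−g) ⇒ g = r − D₁/P = 0.07 − 75,300.00/2,312,159.93 = 0.037433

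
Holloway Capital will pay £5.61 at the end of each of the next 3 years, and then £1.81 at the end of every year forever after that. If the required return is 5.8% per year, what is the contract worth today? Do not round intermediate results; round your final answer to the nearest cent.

£41.40

PV of 3-year annuity: £5.61 × [1 − (1+0.058)^−3] / 0.058 = 15.05126
Perpetuity value at year 3: £1.81 / 0.058 = 31.20690
PV of perpetuity: 31.20690 / (1+0.058)^3 = 26.35079
Total PV = 15.05126 + 26.35079 = 41.40205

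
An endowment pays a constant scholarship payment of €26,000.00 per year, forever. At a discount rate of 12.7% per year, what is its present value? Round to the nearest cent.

Level perpetuity: PV = C / r = €26,000.00 / 0.127 = €204,724.41

€204724.41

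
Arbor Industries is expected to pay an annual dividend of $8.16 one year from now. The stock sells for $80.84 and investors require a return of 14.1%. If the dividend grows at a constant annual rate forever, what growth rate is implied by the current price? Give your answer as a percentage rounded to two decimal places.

4.01%

P = D₁/(r−g) ⇒ g = r − D₁/P = 0.141 − $8.16/$80.84 = 0.040060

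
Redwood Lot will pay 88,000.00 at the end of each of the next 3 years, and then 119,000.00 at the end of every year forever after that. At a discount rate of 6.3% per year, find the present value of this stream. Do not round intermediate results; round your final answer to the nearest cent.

1806483.31

PV of 3-year annuity: 88,000.00 × [1 − (1+0.063)^−3] / 0.063 = 233925.50766
Perpetuity value at year 3: 119,000.00 / 0.063 = 1888888.88889
PV of perpetuity: 1888888.88889 / (1+0.063)^3 = 1572557.80467
Total PV = 233925.50766 + 1572557.80467 = 1806483.31233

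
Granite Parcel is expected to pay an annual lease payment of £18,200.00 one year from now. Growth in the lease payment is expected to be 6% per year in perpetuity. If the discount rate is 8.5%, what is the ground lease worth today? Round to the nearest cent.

£728000.00

Growing perpetuity: P = D₁ / (r − g) = £18,200.0000 / (0.085 − 0.06) = £728,000.00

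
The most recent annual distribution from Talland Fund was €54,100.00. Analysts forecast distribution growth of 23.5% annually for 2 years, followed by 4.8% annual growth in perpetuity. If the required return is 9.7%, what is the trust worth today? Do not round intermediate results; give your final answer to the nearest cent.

D_1 = 66813.50000
D_2 = 82514.67250
Terminal value at year 2: TV = D_2×(1+g_2)/(r−g_2) = 86475.37678/0.049 = 1764803.60776
P_0 = D_1/(1+r)^1 + D_2/(1+r)^2 + TV/(1+r)^2
    = 60905.65178 + 68567.43842 + 1466503.58087 = 1595976.67107

€1595976.67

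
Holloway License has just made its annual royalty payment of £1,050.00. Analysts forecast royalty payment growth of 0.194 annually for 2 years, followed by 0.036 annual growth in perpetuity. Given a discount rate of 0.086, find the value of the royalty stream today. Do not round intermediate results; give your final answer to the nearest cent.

D_1 = 1253.70000
D_2 = 1496.91780
Terminal value at year 2: TV = D_2×(1+g_2)/(r−g_2) = 1550.80684/0.05 = 31016.13682
P_0 = D_1/(1+r)^1 + D_2/(1+r)^2 + TV/(1+r)^2
    = 1154.41989 + 1269.22408 + 26298.32288 = 28721.96685

£28721.97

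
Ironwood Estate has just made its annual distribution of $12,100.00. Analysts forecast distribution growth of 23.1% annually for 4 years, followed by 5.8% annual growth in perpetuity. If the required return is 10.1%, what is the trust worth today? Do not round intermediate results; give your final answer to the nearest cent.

$529724.96

D_1 = 14895.10000
D_2 = 18335.86810
D_3 = 22571.45363
D_4 = 27785.45942
Terminal value at year 4: TV = D_4×(1+g_2)/(r−g_2) = 29397.01607/0.043 = 683651.53642
P_0 = D_1/(1+r)^1 + D_2/(1+r)^2 + D_3/(1+r)^3 + D_4/(1+r)^4 + TV/(1+r)^4
    = 13528.70118 + 15126.09551 + 16912.10133 + 18908.98887 + 465249.07492 = 529724.96181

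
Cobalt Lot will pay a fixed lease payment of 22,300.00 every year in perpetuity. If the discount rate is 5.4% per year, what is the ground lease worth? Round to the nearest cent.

Level perpetuity: PV = C / r = 22,300.00 / 0.054 = 412,962.96

412962.96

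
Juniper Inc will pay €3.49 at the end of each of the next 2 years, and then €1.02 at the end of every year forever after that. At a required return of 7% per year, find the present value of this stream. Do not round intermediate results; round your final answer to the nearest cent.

€19.04

PV of 2-year annuity: €3.49 × [1 − (1+0.07)^−2] / 0.07 = 6.30998
Perpetuity value at year 2: €1.02 / 0.07 = 14.57143
PV of perpetuity: 14.57143 / (1+0.07)^2 = 12.72725
Total PV = 6.30998 + 12.72725 = 19.03723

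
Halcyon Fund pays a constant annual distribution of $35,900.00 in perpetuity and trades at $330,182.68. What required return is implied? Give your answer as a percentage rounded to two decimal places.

P = C/r ⇒ r = C/P = $35,900.00/$330,182.68 = 0.108728

10.87%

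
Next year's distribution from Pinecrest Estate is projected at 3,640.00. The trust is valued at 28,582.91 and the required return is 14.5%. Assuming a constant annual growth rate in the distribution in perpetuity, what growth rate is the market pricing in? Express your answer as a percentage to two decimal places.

P = D₁/(r−g) ⇒ g = r − D₁/P = 0.145 − 3,640.00/28,582.91 = 0.017651

1.77%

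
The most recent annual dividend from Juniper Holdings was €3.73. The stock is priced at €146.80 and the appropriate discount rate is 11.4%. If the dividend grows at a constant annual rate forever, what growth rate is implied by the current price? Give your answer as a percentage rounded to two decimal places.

8.64%

P = D₀(1+g)/(r−g) ⇒ P(r−g) = D₀(1+g) ⇒ g(P+D₀) = P·r − D₀
g = (P·r − D₀)/(P + D₀) = (€146.80×0.114 − €3.73) / (€146.80 + €3.73) = 0.086396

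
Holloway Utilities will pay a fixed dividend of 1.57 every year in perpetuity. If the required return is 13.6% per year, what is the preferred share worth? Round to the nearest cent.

11.54

Level perpetuity: PV = C / r = 1.57 / 0.136 = 11.54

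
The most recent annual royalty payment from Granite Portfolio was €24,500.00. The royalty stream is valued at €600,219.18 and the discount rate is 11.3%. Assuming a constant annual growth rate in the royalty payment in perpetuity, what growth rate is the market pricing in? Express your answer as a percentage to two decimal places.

P = D₀(1+g)/(r−g) ⇒ P(r−g) = D₀(1+g) ⇒ g(P+D₀) = P·r − D₀
g = (P·r − D₀)/(P + D₀) = (€600,219.18×0.113 − €24,500.00) / (€600,219.18 + €24,500.00) = 0.069351

6.94%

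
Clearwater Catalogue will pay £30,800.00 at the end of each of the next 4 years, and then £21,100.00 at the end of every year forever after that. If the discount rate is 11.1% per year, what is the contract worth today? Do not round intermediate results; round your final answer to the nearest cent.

PV of 4-year annuity: £30,800.00 × [1 − (1+0.111)^−4] / 0.111 = 95351.66511
Perpetuity value at year 4: £21,100.00 / 0.111 = 190090.09009
PV of perpetuity: 190090.09009 / (1+0.111)^4 = 124768.00783
Total PV = 95351.66511 + 124768.00783 = 220119.67293

£220119.67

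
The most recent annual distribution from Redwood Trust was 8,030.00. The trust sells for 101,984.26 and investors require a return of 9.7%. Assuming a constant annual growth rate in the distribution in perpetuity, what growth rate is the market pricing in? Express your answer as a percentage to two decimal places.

1.69%

P = D₀(1+g)/(r−g) ⇒ P(r−g) = D₀(1+g) ⇒ g(P+D₀) = P·r − D₀
g = (P·r − D₀)/(P + D₀) = (101,984.26×0.097 − 8,030.00) / (101,984.26 + 8,030.00) = 0.016929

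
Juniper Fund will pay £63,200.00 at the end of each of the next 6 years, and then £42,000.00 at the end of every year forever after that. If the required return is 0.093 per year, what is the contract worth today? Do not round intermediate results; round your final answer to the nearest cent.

£545869.73

PV of 6-year annuity: £63,200.00 × [1 − (1+0.093)^−6] / 0.093 = 280992.04444
Perpetuity value at year 6: £42,000.00 / 0.093 = 451612.90323
PV of perpetuity: 451612.90323 / (1+0.093)^6 = 264877.68382
Total PV = 280992.04444 + 264877.68382 = 545869.72826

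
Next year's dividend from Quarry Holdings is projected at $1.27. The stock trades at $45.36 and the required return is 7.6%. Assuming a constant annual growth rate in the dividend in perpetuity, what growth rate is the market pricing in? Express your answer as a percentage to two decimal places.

P = D₁/(r−g) ⇒ g = r − D₁/P = 0.076 − $1.27/$45.36 = 0.048002

4.80%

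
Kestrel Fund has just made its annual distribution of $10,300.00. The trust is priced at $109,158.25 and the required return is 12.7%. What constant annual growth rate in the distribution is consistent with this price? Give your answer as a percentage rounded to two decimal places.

2.98%

P = D₀(1+g)/(r−g) ⇒ P(r−g) = D₀(1+g) ⇒ g(P+D₀) = P·r − D₀
g = (P·r − D₀)/(P + D₀) = ($109,158.25×0.127 − $10,300.00) / ($109,158.25 + $10,300.00) = 0.029827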